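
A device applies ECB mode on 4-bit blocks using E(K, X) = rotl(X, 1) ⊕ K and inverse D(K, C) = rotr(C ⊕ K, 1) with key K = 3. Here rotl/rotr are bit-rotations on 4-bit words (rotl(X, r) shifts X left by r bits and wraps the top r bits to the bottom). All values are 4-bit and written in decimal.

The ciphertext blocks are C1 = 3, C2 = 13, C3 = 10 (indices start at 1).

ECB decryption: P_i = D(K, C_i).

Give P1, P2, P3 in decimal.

P1 = 0, P2 = 7, P3 = 12

P1: D(K, 3) = 0.
P2: D(K, 13) = 7.
P3: D(K, 10) = 12.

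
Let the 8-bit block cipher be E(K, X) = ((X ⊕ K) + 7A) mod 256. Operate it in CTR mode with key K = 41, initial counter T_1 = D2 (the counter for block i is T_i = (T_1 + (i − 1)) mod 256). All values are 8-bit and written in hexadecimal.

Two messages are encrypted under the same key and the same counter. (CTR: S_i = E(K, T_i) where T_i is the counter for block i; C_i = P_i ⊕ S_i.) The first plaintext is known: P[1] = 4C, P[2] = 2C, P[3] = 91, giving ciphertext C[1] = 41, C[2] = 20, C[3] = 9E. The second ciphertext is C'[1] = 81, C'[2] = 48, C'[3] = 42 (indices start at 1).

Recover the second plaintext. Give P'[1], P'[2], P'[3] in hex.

P'[1] = 8C, P'[2] = 44, P'[3] = 4D

In CTR with a reused counter, both messages share the same keystream S_i, so C_i ⊕ C'_i = P_i ⊕ P'_i and thus P'_i = P_i ⊕ C_i ⊕ C'_i.
P'[1]: 4C ⊕ 41 ⊕ 81 = 8C.
P'[2]: 2C ⊕ 20 ⊕ 48 = 44.
P'[3]: 91 ⊕ 9E ⊕ 42 = 4D.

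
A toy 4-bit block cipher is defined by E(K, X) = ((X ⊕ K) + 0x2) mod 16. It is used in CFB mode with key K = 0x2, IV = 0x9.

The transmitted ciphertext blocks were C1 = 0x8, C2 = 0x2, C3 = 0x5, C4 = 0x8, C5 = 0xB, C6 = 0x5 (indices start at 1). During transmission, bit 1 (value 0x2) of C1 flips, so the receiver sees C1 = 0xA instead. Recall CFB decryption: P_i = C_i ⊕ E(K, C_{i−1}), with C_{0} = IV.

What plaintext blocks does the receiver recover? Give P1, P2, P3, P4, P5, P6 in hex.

Only C1 changed, to 0xA. In CFB, a change in C_i flips the same bit in P_i and garbles P_{i+1}. Decrypting the received ciphertext:
P1: E(K, 0x9) = 0xD; 0xA ⊕ 0xD = 0x7.
P2: E(K, 0xA) = 0xA; 0x2 ⊕ 0xA = 0x8.
P3: E(K, 0x2) = 0x2; 0x5 ⊕ 0x2 = 0x7.
P4: E(K, 0x5) = 0x9; 0x8 ⊕ 0x9 = 0x1.
P5: E(K, 0x8) = 0xC; 0xB ⊕ 0xC = 0x7.
P6: E(K, 0xB) = 0xB; 0x5 ⊕ 0xB = 0xE.
Blocks that differ from the original plaintext: P1, P2.

P1 = 0x7, P2 = 0x8, P3 = 0x7, P4 = 0x1, P5 = 0x7, P6 = 0xE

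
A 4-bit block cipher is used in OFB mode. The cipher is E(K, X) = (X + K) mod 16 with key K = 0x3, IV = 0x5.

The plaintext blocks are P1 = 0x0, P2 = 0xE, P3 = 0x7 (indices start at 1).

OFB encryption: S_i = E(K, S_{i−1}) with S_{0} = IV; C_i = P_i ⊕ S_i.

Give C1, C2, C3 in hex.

C1: S = E(K, 0x5) = 0x8; 0x0 ⊕ 0x8 = 0x8.
C2: S = E(K, 0x8) = 0xB; 0xE ⊕ 0xB = 0x5.
C3: S = E(K, 0xB) = 0xE; 0x7 ⊕ 0xE = 0x9.

C1 = 0x8, C2 = 0x5, C3 = 0x9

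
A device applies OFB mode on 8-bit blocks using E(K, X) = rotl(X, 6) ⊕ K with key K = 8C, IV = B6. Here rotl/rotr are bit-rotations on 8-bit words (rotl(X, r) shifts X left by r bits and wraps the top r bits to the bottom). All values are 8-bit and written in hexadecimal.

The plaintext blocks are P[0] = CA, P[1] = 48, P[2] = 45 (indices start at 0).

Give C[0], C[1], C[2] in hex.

OFB encryption: S_i = E(K, S_{i−1}) with S_{−1} = IV; C_i = P_i ⊕ S_i.
C[0]: S = E(K, B6) = 21; CA ⊕ 21 = EB.
C[1]: S = E(K, 21) = C4; 48 ⊕ C4 = 8C.
C[2]: S = E(K, C4) = BD; 45 ⊕ BD = F8.

C[0] = EB, C[1] = 8C, C[2] = F8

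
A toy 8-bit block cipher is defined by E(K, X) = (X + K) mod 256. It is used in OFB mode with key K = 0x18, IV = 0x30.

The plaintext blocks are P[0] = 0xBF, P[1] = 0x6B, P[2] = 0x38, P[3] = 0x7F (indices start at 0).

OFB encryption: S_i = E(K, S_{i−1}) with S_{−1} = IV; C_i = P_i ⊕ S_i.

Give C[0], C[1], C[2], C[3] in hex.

C[0]: S = E(K, 0x30) = 0x48; 0xBF ⊕ 0x48 = 0xF7.
C[1]: S = E(K, 0x48) = 0x60; 0x6B ⊕ 0x60 = 0x0B.
C[2]: S = E(K, 0x60) = 0x78; 0x38 ⊕ 0x78 = 0x40.
C[3]: S = E(K, 0x78) = 0x90; 0x7F ⊕ 0x90 = 0xEF.

C[0] = 0xF7, C[1] = 0x0B, C[2] = 0x40, C[3] = 0xEF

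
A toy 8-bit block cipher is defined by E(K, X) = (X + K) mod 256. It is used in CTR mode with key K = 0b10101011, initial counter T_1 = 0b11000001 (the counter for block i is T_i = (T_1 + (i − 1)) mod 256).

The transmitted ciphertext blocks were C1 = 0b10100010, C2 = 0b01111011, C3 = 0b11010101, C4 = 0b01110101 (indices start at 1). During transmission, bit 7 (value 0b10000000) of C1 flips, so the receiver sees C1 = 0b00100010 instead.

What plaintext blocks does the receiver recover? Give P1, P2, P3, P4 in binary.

CTR decryption: S_i = E(K, T_i) where T_i is the counter for block i; P_i = C_i ⊕ S_i.
Only C1 changed, to 0b00100010. In CTR, a change in C_i flips the same bit in P_i only; the keystream is unaffected. Decrypting the received ciphertext:
P1: T = 0b11000001, S = E(K, T) = 0b01101100; 0b00100010 ⊕ 0b01101100 = 0b01001110.
P2: T = 0b11000010, S = E(K, T) = 0b01101101; 0b01111011 ⊕ 0b01101101 = 0b00010110.
P3: T = 0b11000011, S = E(K, T) = 0b01101110; 0b11010101 ⊕ 0b01101110 = 0b10111011.
P4: T = 0b11000100, S = E(K, T) = 0b01101111; 0b01110101 ⊕ 0b01101111 = 0b00011010.
Blocks that differ from the original plaintext: P1.

P1 = 0b01001110, P2 = 0b00010110, P3 = 0b10111011, P4 = 0b00011010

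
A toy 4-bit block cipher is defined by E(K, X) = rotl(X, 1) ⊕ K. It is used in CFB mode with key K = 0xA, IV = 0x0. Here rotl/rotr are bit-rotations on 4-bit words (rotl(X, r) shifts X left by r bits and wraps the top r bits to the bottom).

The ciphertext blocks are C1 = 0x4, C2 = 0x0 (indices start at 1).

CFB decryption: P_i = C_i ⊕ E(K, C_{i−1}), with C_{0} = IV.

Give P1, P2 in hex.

P1 = 0xE, P2 = 0x2

P1: E(K, 0x0) = 0xA; 0x4 ⊕ 0xA = 0xE.
P2: E(K, 0x4) = 0x2; 0x0 ⊕ 0x2 = 0x2.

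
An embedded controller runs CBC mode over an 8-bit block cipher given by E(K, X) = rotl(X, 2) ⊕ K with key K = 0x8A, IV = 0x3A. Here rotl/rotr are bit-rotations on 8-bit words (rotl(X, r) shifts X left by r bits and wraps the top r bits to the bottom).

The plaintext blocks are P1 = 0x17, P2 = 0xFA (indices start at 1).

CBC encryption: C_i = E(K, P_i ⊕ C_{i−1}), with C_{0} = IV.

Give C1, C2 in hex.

C1 = 0x3E, C2 = 0x99

C1: P1 ⊕ 0x3A = 0x2D; E(K, 0x2D) = 0x3E.
C2: P2 ⊕ 0x3E = 0xC4; E(K, 0xC4) = 0x99.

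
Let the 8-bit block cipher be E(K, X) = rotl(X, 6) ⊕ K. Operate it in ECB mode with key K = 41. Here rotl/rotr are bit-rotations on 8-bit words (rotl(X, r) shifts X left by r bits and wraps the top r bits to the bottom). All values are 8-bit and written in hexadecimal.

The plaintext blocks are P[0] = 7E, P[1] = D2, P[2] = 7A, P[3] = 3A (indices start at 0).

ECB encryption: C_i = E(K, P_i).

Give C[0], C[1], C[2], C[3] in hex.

C[0] = DE, C[1] = F5, C[2] = DF, C[3] = CF

C[0]: E(K, 7E) = DE.
C[1]: E(K, D2) = F5.
C[2]: E(K, 7A) = DF.
C[3]: E(K, 3A) = CF.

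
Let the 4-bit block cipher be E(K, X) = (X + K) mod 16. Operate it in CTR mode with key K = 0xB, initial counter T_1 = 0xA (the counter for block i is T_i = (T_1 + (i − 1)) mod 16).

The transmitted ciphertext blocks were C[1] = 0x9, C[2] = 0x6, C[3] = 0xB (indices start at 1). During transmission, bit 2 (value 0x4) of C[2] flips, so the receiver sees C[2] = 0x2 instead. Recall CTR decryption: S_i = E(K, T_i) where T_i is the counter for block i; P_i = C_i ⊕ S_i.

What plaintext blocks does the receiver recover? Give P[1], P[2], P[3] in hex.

P[1] = 0xC, P[2] = 0x4, P[3] = 0xC

Only C[2] changed, to 0x2. In CTR, a change in C_i flips the same bit in P_i only; the keystream is unaffected. Decrypting the received ciphertext:
P[1]: T = 0xA, S = E(K, T) = 0x5; 0x9 ⊕ 0x5 = 0xC.
P[2]: T = 0xB, S = E(K, T) = 0x6; 0x2 ⊕ 0x6 = 0x4.
P[3]: T = 0xC, S = E(K, T) = 0x7; 0xB ⊕ 0x7 = 0xC.
Blocks that differ from the original plaintext: P[2].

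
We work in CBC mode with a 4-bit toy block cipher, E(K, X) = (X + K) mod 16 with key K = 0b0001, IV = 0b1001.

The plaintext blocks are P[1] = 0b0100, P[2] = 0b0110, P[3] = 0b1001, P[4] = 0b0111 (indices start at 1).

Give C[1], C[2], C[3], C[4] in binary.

CBC encryption: C_i = E(K, P_i ⊕ C_{i−1}), with C_{0} = IV.
C[1]: P[1] ⊕ 0b1001 = 0b1101; E(K, 0b1101) = 0b1110.
C[2]: P[2] ⊕ 0b1110 = 0b1000; E(K, 0b1000) = 0b1001.
C[3]: P[3] ⊕ 0b1001 = 0b0000; E(K, 0b0000) = 0b0001.
C[4]: P[4] ⊕ 0b0001 = 0b0110; E(K, 0b0110) = 0b0111.

C[1] = 0b1110, C[2] = 0b1001, C[3] = 0b0001, C[4] = 0b0111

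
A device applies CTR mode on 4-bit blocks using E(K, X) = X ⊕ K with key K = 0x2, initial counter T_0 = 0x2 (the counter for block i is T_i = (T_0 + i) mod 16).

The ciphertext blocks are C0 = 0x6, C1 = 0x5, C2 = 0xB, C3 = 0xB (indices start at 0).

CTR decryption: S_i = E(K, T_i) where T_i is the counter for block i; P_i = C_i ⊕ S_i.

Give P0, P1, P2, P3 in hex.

P0: T = 0x2, S = E(K, T) = 0x0; 0x6 ⊕ 0x0 = 0x6.
P1: T = 0x3, S = E(K, T) = 0x1; 0x5 ⊕ 0x1 = 0x4.
P2: T = 0x4, S = E(K, T) = 0x6; 0xB ⊕ 0x6 = 0xD.
P3: T = 0x5, S = E(K, T) = 0x7; 0xB ⊕ 0x7 = 0xC.

P0 = 0x6, P1 = 0x4, P2 = 0xD, P3 = 0xC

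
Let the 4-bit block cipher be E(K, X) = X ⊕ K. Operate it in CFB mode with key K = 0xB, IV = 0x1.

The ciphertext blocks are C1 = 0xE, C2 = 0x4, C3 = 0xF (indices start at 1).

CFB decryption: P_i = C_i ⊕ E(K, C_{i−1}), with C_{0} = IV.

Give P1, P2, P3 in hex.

P1 = 0x4, P2 = 0x1, P3 = 0x0

P1: E(K, 0x1) = 0xA; 0xE ⊕ 0xA = 0x4.
P2: E(K, 0xE) = 0x5; 0x4 ⊕ 0x5 = 0x1.
P3: E(K, 0x4) = 0xF; 0xF ⊕ 0xF = 0x0.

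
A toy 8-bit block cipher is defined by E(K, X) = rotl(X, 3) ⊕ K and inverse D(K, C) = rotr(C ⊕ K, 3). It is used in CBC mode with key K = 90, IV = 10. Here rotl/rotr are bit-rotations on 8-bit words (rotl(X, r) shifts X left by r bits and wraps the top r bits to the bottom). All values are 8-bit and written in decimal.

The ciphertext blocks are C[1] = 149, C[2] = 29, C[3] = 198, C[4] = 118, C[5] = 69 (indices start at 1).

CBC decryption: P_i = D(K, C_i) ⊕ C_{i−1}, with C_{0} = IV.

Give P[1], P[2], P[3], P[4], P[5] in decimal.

P[1] = 243, P[2] = 125, P[3] = 142, P[4] = 67, P[5] = 149

P[1]: D(K, 149) = 249; 249 ⊕ 10 = 243.
P[2]: D(K, 29) = 232; 232 ⊕ 149 = 125.
P[3]: D(K, 198) = 147; 147 ⊕ 29 = 142.
P[4]: D(K, 118) = 133; 133 ⊕ 198 = 67.
P[5]: D(K, 69) = 227; 227 ⊕ 118 = 149.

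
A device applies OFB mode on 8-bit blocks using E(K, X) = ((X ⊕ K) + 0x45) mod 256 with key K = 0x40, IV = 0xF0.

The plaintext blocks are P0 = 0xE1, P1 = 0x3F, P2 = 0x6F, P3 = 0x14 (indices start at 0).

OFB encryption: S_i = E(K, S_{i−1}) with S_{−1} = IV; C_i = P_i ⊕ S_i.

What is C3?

C0: S = E(K, 0xF0) = 0xF5; 0xE1 ⊕ 0xF5 = 0x14.
C1: S = E(K, 0xF5) = 0xFA; 0x3F ⊕ 0xFA = 0xC5.
C2: S = E(K, 0xFA) = 0xFF; 0x6F ⊕ 0xFF = 0x90.
C3: S = E(K, 0xFF) = 0x04; 0x14 ⊕ 0x04 = 0x10.

C3 = 0x10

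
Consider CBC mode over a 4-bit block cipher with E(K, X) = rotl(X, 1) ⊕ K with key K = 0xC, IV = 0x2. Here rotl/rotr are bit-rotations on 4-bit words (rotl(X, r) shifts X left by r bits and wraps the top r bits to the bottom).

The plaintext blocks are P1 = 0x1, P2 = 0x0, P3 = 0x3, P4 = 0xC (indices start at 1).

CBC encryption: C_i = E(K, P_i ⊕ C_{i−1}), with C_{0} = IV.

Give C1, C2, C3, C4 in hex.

C1: P1 ⊕ 0x2 = 0x3; E(K, 0x3) = 0xA.
C2: P2 ⊕ 0xA = 0xA; E(K, 0xA) = 0x9.
C3: P3 ⊕ 0x9 = 0xA; E(K, 0xA) = 0x9.
C4: P4 ⊕ 0x9 = 0x5; E(K, 0x5) = 0x6.

C1 = 0xA, C2 = 0x9, C3 = 0x9, C4 = 0x6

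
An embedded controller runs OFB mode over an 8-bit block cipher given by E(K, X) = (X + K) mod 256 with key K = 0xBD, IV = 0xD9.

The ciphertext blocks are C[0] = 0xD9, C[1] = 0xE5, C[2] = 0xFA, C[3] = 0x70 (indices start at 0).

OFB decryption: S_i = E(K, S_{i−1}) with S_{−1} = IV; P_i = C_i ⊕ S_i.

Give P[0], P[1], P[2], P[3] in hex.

P[0] = 0x4F, P[1] = 0xB6, P[2] = 0xEA, P[3] = 0xBD

P[0]: S = E(K, 0xD9) = 0x96; 0xD9 ⊕ 0x96 = 0x4F.
P[1]: S = E(K, 0x96) = 0x53; 0xE5 ⊕ 0x53 = 0xB6.
P[2]: S = E(K, 0x53) = 0x10; 0xFA ⊕ 0x10 = 0xEA.
P[3]: S = E(K, 0x10) = 0xCD; 0x70 ⊕ 0xCD = 0xBD.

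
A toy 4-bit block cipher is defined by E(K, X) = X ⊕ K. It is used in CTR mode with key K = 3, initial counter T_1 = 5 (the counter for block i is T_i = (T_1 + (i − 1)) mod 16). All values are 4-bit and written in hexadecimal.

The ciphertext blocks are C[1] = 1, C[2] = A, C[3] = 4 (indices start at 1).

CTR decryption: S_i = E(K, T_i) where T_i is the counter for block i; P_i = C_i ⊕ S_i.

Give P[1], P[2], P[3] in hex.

P[1] = 7, P[2] = F, P[3] = 0

P[1]: T = 5, S = E(K, T) = 6; 1 ⊕ 6 = 7.
P[2]: T = 6, S = E(K, T) = 5; A ⊕ 5 = F.
P[3]: T = 7, S = E(K, T) = 4; 4 ⊕ 4 = 0.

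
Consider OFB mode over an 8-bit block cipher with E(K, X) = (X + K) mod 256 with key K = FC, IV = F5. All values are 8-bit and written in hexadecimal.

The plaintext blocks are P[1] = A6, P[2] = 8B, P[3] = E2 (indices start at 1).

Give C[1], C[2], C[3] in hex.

OFB encryption: S_i = E(K, S_{i−1}) with S_{0} = IV; C_i = P_i ⊕ S_i.
C[1]: S = E(K, F5) = F1; A6 ⊕ F1 = 57.
C[2]: S = E(K, F1) = ED; 8B ⊕ ED = 66.
C[3]: S = E(K, ED) = E9; E2 ⊕ E9 = 0B.

C[1] = 57, C[2] = 66, C[3] = 0B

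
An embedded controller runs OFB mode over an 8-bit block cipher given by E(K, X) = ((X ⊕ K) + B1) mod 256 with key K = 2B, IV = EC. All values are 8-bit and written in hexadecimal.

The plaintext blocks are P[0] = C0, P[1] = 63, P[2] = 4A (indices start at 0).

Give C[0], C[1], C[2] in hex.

C[0] = B8, C[1] = 67, C[2] = AA

OFB encryption: S_i = E(K, S_{i−1}) with S_{−1} = IV; C_i = P_i ⊕ S_i.
C[0]: S = E(K, EC) = 78; C0 ⊕ 78 = B8.
C[1]: S = E(K, 78) = 04; 63 ⊕ 04 = 67.
C[2]: S = E(K, 04) = E0; 4A ⊕ E0 = AA.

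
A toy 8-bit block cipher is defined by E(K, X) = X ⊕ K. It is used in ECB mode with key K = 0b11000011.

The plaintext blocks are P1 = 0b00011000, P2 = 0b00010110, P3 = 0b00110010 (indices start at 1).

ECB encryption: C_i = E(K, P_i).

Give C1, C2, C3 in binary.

C1 = 0b11011011, C2 = 0b11010101, C3 = 0b11110001

C1: E(K, 0b00011000) = 0b11011011.
C2: E(K, 0b00010110) = 0b11010101.
C3: E(K, 0b00110010) = 0b11110001.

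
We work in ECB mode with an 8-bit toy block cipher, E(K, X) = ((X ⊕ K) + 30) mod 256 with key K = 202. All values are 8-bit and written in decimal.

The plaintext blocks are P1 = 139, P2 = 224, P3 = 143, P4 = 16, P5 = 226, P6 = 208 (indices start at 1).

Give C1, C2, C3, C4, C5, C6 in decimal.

ECB encryption: C_i = E(K, P_i).
C1: E(K, 139) = 95.
C2: E(K, 224) = 72.
C3: E(K, 143) = 99.
C4: E(K, 16) = 248.
C5: E(K, 226) = 70.
C6: E(K, 208) = 56.

C1 = 95, C2 = 72, C3 = 99, C4 = 248, C5 = 70, C6 = 56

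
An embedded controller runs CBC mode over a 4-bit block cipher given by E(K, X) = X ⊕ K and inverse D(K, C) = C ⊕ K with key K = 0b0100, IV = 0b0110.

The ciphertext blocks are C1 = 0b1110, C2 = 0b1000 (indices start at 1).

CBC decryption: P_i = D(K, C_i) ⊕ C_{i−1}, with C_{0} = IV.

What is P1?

P1 = 0b1100

P1: D(K, 0b1110) = 0b1010; 0b1010 ⊕ 0b0110 = 0b1100.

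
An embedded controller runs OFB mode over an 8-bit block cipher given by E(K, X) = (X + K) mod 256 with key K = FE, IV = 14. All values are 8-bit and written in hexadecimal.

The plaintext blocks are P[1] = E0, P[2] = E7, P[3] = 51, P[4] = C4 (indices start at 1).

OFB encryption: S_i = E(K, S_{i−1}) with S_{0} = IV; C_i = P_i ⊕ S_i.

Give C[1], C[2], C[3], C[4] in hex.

C[1] = F2, C[2] = F7, C[3] = 5F, C[4] = C8

C[1]: S = E(K, 14) = 12; E0 ⊕ 12 = F2.
C[2]: S = E(K, 12) = 10; E7 ⊕ 10 = F7.
C[3]: S = E(K, 10) = 0E; 51 ⊕ 0E = 5F.
C[4]: S = E(K, 0E) = 0C; C4 ⊕ 0C = C8.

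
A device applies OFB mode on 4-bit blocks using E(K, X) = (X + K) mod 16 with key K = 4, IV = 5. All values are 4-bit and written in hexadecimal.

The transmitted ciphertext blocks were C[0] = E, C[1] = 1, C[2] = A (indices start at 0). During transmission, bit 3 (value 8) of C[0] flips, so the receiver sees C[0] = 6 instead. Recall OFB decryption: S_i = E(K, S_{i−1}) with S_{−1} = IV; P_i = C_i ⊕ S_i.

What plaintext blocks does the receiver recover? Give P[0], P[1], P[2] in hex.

P[0] = F, P[1] = C, P[2] = B

Only C[0] changed, to 6. In OFB, a change in C_i flips the same bit in P_i only; the keystream is unaffected. Decrypting the received ciphertext:
P[0]: S = E(K, 5) = 9; 6 ⊕ 9 = F.
P[1]: S = E(K, 9) = D; 1 ⊕ D = C.
P[2]: S = E(K, D) = 1; A ⊕ 1 = B.
Blocks that differ from the original plaintext: P[0].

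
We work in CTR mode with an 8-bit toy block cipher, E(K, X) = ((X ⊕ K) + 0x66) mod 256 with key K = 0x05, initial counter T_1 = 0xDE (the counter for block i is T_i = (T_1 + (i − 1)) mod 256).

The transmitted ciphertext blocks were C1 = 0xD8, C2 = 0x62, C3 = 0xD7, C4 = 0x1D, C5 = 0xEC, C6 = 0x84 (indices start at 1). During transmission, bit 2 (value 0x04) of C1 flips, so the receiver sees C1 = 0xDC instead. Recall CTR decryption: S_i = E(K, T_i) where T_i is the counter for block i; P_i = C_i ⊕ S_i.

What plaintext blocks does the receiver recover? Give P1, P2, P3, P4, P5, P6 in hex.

P1 = 0x9D, P2 = 0x22, P3 = 0x9C, P4 = 0x57, P5 = 0xA1, P6 = 0xC8

Only C1 changed, to 0xDC. In CTR, a change in C_i flips the same bit in P_i only; the keystream is unaffected. Decrypting the received ciphertext:
P1: T = 0xDE, S = E(K, T) = 0x41; 0xDC ⊕ 0x41 = 0x9D.
P2: T = 0xDF, S = E(K, T) = 0x40; 0x62 ⊕ 0x40 = 0x22.
P3: T = 0xE0, S = E(K, T) = 0x4B; 0xD7 ⊕ 0x4B = 0x9C.
P4: T = 0xE1, S = E(K, T) = 0x4A; 0x1D ⊕ 0x4A = 0x57.
P5: T = 0xE2, S = E(K, T) = 0x4D; 0xEC ⊕ 0x4D = 0xA1.
P6: T = 0xE3, S = E(K, T) = 0x4C; 0x84 ⊕ 0x4C = 0xC8.
Blocks that differ from the original plaintext: P1.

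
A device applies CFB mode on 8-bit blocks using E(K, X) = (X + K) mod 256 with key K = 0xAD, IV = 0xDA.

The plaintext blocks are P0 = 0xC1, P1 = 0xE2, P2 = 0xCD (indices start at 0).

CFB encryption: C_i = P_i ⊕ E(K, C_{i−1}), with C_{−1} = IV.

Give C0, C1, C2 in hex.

C0 = 0x46, C1 = 0x11, C2 = 0x73

C0: E(K, 0xDA) = 0x87; 0xC1 ⊕ 0x87 = 0x46.
C1: E(K, 0x46) = 0xF3; 0xE2 ⊕ 0xF3 = 0x11.
C2: E(K, 0x11) = 0xBE; 0xCD ⊕ 0xBE = 0x73.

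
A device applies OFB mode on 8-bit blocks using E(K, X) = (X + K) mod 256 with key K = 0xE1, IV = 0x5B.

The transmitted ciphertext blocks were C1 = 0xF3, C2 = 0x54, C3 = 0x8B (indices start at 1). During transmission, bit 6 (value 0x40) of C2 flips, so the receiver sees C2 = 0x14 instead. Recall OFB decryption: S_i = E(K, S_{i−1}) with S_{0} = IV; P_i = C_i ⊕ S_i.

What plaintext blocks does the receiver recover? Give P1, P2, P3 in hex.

Only C2 changed, to 0x14. In OFB, a change in C_i flips the same bit in P_i only; the keystream is unaffected. Decrypting the received ciphertext:
P1: S = E(K, 0x5B) = 0x3C; 0xF3 ⊕ 0x3C = 0xCF.
P2: S = E(K, 0x3C) = 0x1D; 0x14 ⊕ 0x1D = 0x09.
P3: S = E(K, 0x1D) = 0xFE; 0x8B ⊕ 0xFE = 0x75.
Blocks that differ from the original plaintext: P2.

P1 = 0xCF, P2 = 0x09, P3 = 0x75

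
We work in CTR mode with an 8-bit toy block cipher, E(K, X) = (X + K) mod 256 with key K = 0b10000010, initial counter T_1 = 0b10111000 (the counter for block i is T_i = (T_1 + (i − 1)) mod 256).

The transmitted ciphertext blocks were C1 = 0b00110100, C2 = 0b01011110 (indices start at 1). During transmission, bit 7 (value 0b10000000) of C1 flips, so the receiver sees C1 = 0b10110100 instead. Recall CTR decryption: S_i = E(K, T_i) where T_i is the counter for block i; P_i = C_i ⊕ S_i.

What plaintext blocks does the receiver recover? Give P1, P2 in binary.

P1 = 0b10001110, P2 = 0b01100101

Only C1 changed, to 0b10110100. In CTR, a change in C_i flips the same bit in P_i only; the keystream is unaffected. Decrypting the received ciphertext:
P1: T = 0b10111000, S = E(K, T) = 0b00111010; 0b10110100 ⊕ 0b00111010 = 0b10001110.
P2: T = 0b10111001, S = E(K, T) = 0b00111011; 0b01011110 ⊕ 0b00111011 = 0b01100101.
Blocks that differ from the original plaintext: P1.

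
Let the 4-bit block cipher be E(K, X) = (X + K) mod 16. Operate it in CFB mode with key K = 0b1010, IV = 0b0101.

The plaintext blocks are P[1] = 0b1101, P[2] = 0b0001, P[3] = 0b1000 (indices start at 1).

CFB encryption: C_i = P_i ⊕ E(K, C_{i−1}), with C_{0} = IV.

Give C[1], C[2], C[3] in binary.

C[1] = 0b0010, C[2] = 0b1101, C[3] = 0b1111

C[1]: E(K, 0b0101) = 0b1111; 0b1101 ⊕ 0b1111 = 0b0010.
C[2]: E(K, 0b0010) = 0b1100; 0b0001 ⊕ 0b1100 = 0b1101.
C[3]: E(K, 0b1101) = 0b0111; 0b1000 ⊕ 0b0111 = 0b1111.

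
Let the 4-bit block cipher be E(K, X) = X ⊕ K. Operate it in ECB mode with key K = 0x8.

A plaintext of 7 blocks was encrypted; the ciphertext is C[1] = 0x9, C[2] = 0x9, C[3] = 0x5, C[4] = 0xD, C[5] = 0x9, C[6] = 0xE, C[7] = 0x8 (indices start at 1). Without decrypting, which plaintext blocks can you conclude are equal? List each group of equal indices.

ECB encrypts each block independently with the same key, so equal ciphertext blocks imply equal plaintext blocks.
C[1] = C[2] = C[5] = 0x9, so P[1] = P[2] = P[5].

P[1] = P[2] = P[5]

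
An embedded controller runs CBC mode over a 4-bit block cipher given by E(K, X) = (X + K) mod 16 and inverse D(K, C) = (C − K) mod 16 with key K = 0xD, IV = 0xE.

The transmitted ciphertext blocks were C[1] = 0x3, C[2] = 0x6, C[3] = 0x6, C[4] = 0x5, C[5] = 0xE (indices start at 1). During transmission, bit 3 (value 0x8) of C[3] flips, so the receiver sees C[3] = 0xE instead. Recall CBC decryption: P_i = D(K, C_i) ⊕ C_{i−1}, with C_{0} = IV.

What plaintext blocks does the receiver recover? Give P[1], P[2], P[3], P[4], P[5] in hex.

P[1] = 0x8, P[2] = 0xA, P[3] = 0x7, P[4] = 0x6, P[5] = 0x4

Only C[3] changed, to 0xE. In CBC, a change in C_i garbles P_i and flips the same bit in P_{i+1}. Decrypting the received ciphertext:
P[1]: D(K, 0x3) = 0x6; 0x6 ⊕ 0xE = 0x8.
P[2]: D(K, 0x6) = 0x9; 0x9 ⊕ 0x3 = 0xA.
P[3]: D(K, 0xE) = 0x1; 0x1 ⊕ 0x6 = 0x7.
P[4]: D(K, 0x5) = 0x8; 0x8 ⊕ 0xE = 0x6.
P[5]: D(K, 0xE) = 0x1; 0x1 ⊕ 0x5 = 0x4.
Blocks that differ from the original plaintext: P[3], P[4].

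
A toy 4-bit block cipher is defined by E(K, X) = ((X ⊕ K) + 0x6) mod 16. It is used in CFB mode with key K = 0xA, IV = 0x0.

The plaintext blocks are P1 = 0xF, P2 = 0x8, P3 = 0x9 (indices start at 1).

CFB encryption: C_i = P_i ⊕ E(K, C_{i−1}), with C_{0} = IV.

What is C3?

C3 = 0x6

C1: E(K, 0x0) = 0x0; 0xF ⊕ 0x0 = 0xF.
C2: E(K, 0xF) = 0xB; 0x8 ⊕ 0xB = 0x3.
C3: E(K, 0x3) = 0xF; 0x9 ⊕ 0xF = 0x6.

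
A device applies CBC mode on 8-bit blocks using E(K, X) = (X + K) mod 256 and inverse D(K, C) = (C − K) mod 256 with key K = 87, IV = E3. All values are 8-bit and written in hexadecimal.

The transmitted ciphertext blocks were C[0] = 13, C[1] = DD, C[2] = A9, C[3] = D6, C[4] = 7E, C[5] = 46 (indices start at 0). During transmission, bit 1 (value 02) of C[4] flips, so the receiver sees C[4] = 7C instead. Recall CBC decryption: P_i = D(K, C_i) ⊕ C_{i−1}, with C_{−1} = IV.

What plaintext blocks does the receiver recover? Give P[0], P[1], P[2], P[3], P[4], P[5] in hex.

P[0] = 6F, P[1] = 45, P[2] = FF, P[3] = E6, P[4] = 23, P[5] = C3

Only C[4] changed, to 7C. In CBC, a change in C_i garbles P_i and flips the same bit in P_{i+1}. Decrypting the received ciphertext:
P[0]: D(K, 13) = 8C; 8C ⊕ E3 = 6F.
P[1]: D(K, DD) = 56; 56 ⊕ 13 = 45.
P[2]: D(K, A9) = 22; 22 ⊕ DD = FF.
P[3]: D(K, D6) = 4F; 4F ⊕ A9 = E6.
P[4]: D(K, 7C) = F5; F5 ⊕ D6 = 23.
P[5]: D(K, 46) = BF; BF ⊕ 7C = C3.
Blocks that differ from the original plaintext: P[4], P[5].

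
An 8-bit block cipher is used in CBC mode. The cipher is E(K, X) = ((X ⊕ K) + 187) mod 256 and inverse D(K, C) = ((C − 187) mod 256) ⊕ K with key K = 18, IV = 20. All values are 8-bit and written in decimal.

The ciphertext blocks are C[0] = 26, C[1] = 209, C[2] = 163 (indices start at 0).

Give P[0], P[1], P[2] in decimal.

CBC decryption: P_i = D(K, C_i) ⊕ C_{i−1}, with C_{−1} = IV.
P[0]: D(K, 26) = 77; 77 ⊕ 20 = 89.
P[1]: D(K, 209) = 4; 4 ⊕ 26 = 30.
P[2]: D(K, 163) = 250; 250 ⊕ 209 = 43.

P[0] = 89, P[1] = 30, P[2] = 43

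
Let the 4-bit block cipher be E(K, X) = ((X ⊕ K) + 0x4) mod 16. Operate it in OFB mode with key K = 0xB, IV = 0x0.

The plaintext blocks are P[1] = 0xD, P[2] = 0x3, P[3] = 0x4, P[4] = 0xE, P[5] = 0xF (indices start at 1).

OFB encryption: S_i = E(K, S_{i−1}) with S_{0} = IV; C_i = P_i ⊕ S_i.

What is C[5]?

C[1]: S = E(K, 0x0) = 0xF; 0xD ⊕ 0xF = 0x2.
C[2]: S = E(K, 0xF) = 0x8; 0x3 ⊕ 0x8 = 0xB.
C[3]: S = E(K, 0x8) = 0x7; 0x4 ⊕ 0x7 = 0x3.
C[4]: S = E(K, 0x7) = 0x0; 0xE ⊕ 0x0 = 0xE.
C[5]: S = E(K, 0x0) = 0xF; 0xF ⊕ 0xF = 0x0.

C[5] = 0x0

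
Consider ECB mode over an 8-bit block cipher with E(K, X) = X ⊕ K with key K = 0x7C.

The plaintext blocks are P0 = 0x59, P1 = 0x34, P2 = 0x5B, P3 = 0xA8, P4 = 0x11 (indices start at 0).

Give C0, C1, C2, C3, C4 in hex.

C0 = 0x25, C1 = 0x48, C2 = 0x27, C3 = 0xD4, C4 = 0x6D

ECB encryption: C_i = E(K, P_i).
C0: E(K, 0x59) = 0x25.
C1: E(K, 0x34) = 0x48.
C2: E(K, 0x5B) = 0x27.
C3: E(K, 0xA8) = 0xD4.
C4: E(K, 0x11) = 0x6D.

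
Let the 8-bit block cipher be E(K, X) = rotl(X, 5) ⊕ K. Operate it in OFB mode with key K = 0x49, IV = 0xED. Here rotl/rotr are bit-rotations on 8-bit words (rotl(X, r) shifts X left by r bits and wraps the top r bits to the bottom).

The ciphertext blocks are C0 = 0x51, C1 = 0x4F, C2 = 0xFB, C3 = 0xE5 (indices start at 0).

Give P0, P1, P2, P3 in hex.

OFB decryption: S_i = E(K, S_{i−1}) with S_{−1} = IV; P_i = C_i ⊕ S_i.
P0: S = E(K, 0xED) = 0xF4; 0x51 ⊕ 0xF4 = 0xA5.
P1: S = E(K, 0xF4) = 0xD7; 0x4F ⊕ 0xD7 = 0x98.
P2: S = E(K, 0xD7) = 0xB3; 0xFB ⊕ 0xB3 = 0x48.
P3: S = E(K, 0xB3) = 0x3F; 0xE5 ⊕ 0x3F = 0xDA.

P0 = 0xA5, P1 = 0x98, P2 = 0x48, P3 = 0xDA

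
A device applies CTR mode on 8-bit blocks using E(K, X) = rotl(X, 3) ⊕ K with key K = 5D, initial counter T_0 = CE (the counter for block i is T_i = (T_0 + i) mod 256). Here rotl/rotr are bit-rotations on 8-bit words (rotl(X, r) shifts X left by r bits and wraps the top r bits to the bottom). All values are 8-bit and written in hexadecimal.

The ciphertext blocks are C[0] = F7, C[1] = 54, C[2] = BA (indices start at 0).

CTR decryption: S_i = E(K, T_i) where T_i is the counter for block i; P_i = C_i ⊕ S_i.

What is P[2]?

P[2]: T = D0, S = E(K, T) = DB; BA ⊕ DB = 61.

P[2] = 61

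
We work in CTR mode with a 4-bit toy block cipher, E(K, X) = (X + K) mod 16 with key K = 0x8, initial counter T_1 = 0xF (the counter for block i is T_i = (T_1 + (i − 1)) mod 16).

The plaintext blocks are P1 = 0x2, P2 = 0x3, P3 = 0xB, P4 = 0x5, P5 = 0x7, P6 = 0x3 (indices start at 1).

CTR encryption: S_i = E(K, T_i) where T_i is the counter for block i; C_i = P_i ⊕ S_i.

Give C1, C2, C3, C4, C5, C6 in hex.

C1: T = 0xF, S = E(K, T) = 0x7; 0x2 ⊕ 0x7 = 0x5.
C2: T = 0x0, S = E(K, T) = 0x8; 0x3 ⊕ 0x8 = 0xB.
C3: T = 0x1, S = E(K, T) = 0x9; 0xB ⊕ 0x9 = 0x2.
C4: T = 0x2, S = E(K, T) = 0xA; 0x5 ⊕ 0xA = 0xF.
C5: T = 0x3, S = E(K, T) = 0xB; 0x7 ⊕ 0xB = 0xC.
C6: T = 0x4, S = E(K, T) = 0xC; 0x3 ⊕ 0xC = 0xF.

C1 = 0x5, C2 = 0xB, C3 = 0x2, C4 = 0xF, C5 = 0xC, C6 = 0xF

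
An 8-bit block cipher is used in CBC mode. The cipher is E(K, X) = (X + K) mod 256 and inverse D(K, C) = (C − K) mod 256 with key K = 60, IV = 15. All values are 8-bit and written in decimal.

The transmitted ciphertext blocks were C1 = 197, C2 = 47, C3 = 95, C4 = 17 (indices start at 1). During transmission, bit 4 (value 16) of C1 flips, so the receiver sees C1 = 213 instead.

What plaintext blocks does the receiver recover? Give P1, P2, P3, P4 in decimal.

P1 = 150, P2 = 38, P3 = 12, P4 = 138

CBC decryption: P_i = D(K, C_i) ⊕ C_{i−1}, with C_{0} = IV.
Only C1 changed, to 213. In CBC, a change in C_i garbles P_i and flips the same bit in P_{i+1}. Decrypting the received ciphertext:
P1: D(K, 213) = 153; 153 ⊕ 15 = 150.
P2: D(K, 47) = 243; 243 ⊕ 213 = 38.
P3: D(K, 95) = 35; 35 ⊕ 47 = 12.
P4: D(K, 17) = 213; 213 ⊕ 95 = 138.
Blocks that differ from the original plaintext: P1, P2.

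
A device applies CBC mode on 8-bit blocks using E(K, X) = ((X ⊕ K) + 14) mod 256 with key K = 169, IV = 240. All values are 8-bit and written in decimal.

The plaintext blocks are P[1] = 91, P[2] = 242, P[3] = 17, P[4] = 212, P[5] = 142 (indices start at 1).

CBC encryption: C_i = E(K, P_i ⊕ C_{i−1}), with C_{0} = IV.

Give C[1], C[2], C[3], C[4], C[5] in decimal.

C[1]: P[1] ⊕ 240 = 171; E(K, 171) = 16.
C[2]: P[2] ⊕ 16 = 226; E(K, 226) = 89.
C[3]: P[3] ⊕ 89 = 72; E(K, 72) = 239.
C[4]: P[4] ⊕ 239 = 59; E(K, 59) = 160.
C[5]: P[5] ⊕ 160 = 46; E(K, 46) = 149.

C[1] = 16, C[2] = 89, C[3] = 239, C[4] = 160, C[5] = 149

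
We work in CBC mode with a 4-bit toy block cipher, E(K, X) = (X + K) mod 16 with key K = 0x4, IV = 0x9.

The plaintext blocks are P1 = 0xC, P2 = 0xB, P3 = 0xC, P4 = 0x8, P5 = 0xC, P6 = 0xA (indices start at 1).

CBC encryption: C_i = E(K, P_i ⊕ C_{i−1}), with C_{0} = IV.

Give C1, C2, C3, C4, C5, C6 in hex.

C1 = 0x9, C2 = 0x6, C3 = 0xE, C4 = 0xA, C5 = 0xA, C6 = 0x4

C1: P1 ⊕ 0x9 = 0x5; E(K, 0x5) = 0x9.
C2: P2 ⊕ 0x9 = 0x2; E(K, 0x2) = 0x6.
C3: P3 ⊕ 0x6 = 0xA; E(K, 0xA) = 0xE.
C4: P4 ⊕ 0xE = 0x6; E(K, 0x6) = 0xA.
C5: P5 ⊕ 0xA = 0x6; E(K, 0x6) = 0xA.
C6: P6 ⊕ 0xA = 0x0; E(K, 0x0) = 0x4.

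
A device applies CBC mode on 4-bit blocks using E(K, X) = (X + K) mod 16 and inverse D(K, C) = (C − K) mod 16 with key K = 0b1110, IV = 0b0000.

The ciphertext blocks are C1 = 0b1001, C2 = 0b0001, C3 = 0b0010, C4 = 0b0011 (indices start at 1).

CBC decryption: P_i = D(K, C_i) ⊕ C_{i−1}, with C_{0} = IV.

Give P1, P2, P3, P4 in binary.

P1: D(K, 0b1001) = 0b1011; 0b1011 ⊕ 0b0000 = 0b1011.
P2: D(K, 0b0001) = 0b0011; 0b0011 ⊕ 0b1001 = 0b1010.
P3: D(K, 0b0010) = 0b0100; 0b0100 ⊕ 0b0001 = 0b0101.
P4: D(K, 0b0011) = 0b0101; 0b0101 ⊕ 0b0010 = 0b0111.

P1 = 0b1011, P2 = 0b1010, P3 = 0b0101, P4 = 0b0111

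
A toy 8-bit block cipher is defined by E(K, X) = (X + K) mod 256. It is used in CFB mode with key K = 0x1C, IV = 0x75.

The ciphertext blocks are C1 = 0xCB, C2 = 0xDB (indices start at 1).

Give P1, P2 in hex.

CFB decryption: P_i = C_i ⊕ E(K, C_{i−1}), with C_{0} = IV.
P1: E(K, 0x75) = 0x91; 0xCB ⊕ 0x91 = 0x5A.
P2: E(K, 0xCB) = 0xE7; 0xDB ⊕ 0xE7 = 0x3C.

P1 = 0x5A, P2 = 0x3C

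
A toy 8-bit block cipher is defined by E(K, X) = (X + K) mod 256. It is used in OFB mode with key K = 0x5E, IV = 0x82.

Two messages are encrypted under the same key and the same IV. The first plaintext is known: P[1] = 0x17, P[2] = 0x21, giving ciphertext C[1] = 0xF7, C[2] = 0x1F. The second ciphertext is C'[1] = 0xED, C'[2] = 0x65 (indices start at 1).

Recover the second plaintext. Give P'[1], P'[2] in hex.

In OFB with a reused IV, both messages share the same keystream S_i, so C_i ⊕ C'_i = P_i ⊕ P'_i and thus P'_i = P_i ⊕ C_i ⊕ C'_i.
P'[1]: 0x17 ⊕ 0xF7 ⊕ 0xED = 0x0D.
P'[2]: 0x21 ⊕ 0x1F ⊕ 0x65 = 0x5B.

P'[1] = 0x0D, P'[2] = 0x5B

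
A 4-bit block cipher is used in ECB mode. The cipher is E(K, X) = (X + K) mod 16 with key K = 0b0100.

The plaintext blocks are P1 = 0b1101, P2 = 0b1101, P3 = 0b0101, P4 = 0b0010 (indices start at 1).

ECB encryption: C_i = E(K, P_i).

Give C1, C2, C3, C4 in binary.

C1: E(K, 0b1101) = 0b0001.
C2: E(K, 0b1101) = 0b0001.
C3: E(K, 0b0101) = 0b1001.
C4: E(K, 0b0010) = 0b0110.

C1 = 0b0001, C2 = 0b0001, C3 = 0b1001, C4 = 0b0110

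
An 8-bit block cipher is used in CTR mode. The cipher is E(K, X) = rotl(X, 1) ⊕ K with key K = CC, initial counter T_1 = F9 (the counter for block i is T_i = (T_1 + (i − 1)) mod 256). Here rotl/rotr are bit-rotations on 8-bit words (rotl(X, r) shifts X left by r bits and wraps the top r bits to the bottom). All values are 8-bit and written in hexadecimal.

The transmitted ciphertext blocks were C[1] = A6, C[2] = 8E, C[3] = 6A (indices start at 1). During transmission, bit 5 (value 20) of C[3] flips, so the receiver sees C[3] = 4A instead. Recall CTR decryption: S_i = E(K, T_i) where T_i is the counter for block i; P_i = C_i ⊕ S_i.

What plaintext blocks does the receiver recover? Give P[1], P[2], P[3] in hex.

Only C[3] changed, to 4A. In CTR, a change in C_i flips the same bit in P_i only; the keystream is unaffected. Decrypting the received ciphertext:
P[1]: T = F9, S = E(K, T) = 3F; A6 ⊕ 3F = 99.
P[2]: T = FA, S = E(K, T) = 39; 8E ⊕ 39 = B7.
P[3]: T = FB, S = E(K, T) = 3B; 4A ⊕ 3B = 71.
Blocks that differ from the original plaintext: P[3].

P[1] = 99, P[2] = B7, P[3] = 71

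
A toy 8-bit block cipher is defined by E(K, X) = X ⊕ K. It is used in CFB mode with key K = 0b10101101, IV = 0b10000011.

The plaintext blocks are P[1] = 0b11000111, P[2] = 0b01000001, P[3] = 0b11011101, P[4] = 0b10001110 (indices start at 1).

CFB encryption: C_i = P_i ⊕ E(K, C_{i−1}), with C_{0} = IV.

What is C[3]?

C[1]: E(K, 0b10000011) = 0b00101110; 0b11000111 ⊕ 0b00101110 = 0b11101001.
C[2]: E(K, 0b11101001) = 0b01000100; 0b01000001 ⊕ 0b01000100 = 0b00000101.
C[3]: E(K, 0b00000101) = 0b10101000; 0b11011101 ⊕ 0b10101000 = 0b01110101.

C[3] = 0b01110101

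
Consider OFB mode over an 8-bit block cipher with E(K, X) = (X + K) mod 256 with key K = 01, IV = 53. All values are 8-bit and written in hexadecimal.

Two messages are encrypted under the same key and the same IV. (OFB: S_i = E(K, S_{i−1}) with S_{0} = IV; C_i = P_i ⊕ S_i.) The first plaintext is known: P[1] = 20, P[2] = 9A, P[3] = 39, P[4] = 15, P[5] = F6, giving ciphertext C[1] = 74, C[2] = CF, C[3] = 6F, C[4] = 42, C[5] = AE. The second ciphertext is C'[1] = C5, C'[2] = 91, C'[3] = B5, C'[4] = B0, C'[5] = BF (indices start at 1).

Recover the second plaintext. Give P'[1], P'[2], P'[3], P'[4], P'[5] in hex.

In OFB with a reused IV, both messages share the same keystream S_i, so C_i ⊕ C'_i = P_i ⊕ P'_i and thus P'_i = P_i ⊕ C_i ⊕ C'_i.
P'[1]: 20 ⊕ 74 ⊕ C5 = 91.
P'[2]: 9A ⊕ CF ⊕ 91 = C4.
P'[3]: 39 ⊕ 6F ⊕ B5 = E3.
P'[4]: 15 ⊕ 42 ⊕ B0 = E7.
P'[5]: F6 ⊕ AE ⊕ BF = E7.

P'[1] = 91, P'[2] = C4, P'[3] = E3, P'[4] = E7, P'[5] = E7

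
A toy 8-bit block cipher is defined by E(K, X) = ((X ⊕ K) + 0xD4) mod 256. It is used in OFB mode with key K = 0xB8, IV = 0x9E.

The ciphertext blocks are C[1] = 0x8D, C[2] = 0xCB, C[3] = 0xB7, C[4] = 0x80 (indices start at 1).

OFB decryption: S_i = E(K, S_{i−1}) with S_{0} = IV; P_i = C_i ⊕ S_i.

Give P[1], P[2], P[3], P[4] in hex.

P[1] = 0x77, P[2] = 0xDD, P[3] = 0x35, P[4] = 0x8E

P[1]: S = E(K, 0x9E) = 0xFA; 0x8D ⊕ 0xFA = 0x77.
P[2]: S = E(K, 0xFA) = 0x16; 0xCB ⊕ 0x16 = 0xDD.
P[3]: S = E(K, 0x16) = 0x82; 0xB7 ⊕ 0x82 = 0x35.
P[4]: S = E(K, 0x82) = 0x0E; 0x80 ⊕ 0x0E = 0x8E.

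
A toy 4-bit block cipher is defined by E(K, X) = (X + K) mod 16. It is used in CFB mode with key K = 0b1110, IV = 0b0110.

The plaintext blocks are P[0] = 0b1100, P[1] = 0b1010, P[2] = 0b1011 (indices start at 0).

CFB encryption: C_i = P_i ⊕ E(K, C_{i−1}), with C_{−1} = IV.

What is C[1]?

C[0]: E(K, 0b0110) = 0b0100; 0b1100 ⊕ 0b0100 = 0b1000.
C[1]: E(K, 0b1000) = 0b0110; 0b1010 ⊕ 0b0110 = 0b1100.

C[1] = 0b1100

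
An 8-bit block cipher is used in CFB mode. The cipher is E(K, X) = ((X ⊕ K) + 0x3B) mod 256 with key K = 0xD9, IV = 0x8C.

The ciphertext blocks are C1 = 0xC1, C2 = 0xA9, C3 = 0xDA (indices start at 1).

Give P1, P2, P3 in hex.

CFB decryption: P_i = C_i ⊕ E(K, C_{i−1}), with C_{0} = IV.
P1: E(K, 0x8C) = 0x90; 0xC1 ⊕ 0x90 = 0x51.
P2: E(K, 0xC1) = 0x53; 0xA9 ⊕ 0x53 = 0xFA.
P3: E(K, 0xA9) = 0xAB; 0xDA ⊕ 0xAB = 0x71.

P1 = 0x51, P2 = 0xFA, P3 = 0x71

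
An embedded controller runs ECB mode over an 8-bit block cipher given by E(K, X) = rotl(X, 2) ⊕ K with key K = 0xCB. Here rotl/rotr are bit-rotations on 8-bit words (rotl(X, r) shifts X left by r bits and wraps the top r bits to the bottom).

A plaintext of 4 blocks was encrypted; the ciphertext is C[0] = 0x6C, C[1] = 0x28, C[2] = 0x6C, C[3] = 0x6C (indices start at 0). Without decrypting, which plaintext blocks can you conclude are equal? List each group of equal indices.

P[0] = P[2] = P[3]

ECB encrypts each block independently with the same key, so equal ciphertext blocks imply equal plaintext blocks.
C[0] = C[2] = C[3] = 0x6C, so P[0] = P[2] = P[3].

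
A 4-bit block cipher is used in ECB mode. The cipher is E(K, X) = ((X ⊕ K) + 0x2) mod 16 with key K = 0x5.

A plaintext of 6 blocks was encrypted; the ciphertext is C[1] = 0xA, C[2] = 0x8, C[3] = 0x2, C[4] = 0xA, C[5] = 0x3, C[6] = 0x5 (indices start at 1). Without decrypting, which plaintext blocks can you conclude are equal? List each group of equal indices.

P[1] = P[4]

ECB encrypts each block independently with the same key, so equal ciphertext blocks imply equal plaintext blocks.
C[1] = C[4] = 0xA, so P[1] = P[4].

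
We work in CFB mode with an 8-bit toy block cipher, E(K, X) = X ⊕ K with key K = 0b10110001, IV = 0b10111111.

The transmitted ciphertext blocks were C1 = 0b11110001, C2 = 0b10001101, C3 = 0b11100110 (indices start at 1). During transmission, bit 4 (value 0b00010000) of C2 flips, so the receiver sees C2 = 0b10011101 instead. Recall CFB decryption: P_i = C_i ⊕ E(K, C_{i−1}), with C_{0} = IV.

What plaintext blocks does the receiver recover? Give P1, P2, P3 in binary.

Only C2 changed, to 0b10011101. In CFB, a change in C_i flips the same bit in P_i and garbles P_{i+1}. Decrypting the received ciphertext:
P1: E(K, 0b10111111) = 0b00001110; 0b11110001 ⊕ 0b00001110 = 0b11111111.
P2: E(K, 0b11110001) = 0b01000000; 0b10011101 ⊕ 0b01000000 = 0b11011101.
P3: E(K, 0b10011101) = 0b00101100; 0b11100110 ⊕ 0b00101100 = 0b11001010.
Blocks that differ from the original plaintext: P2, P3.

P1 = 0b11111111, P2 = 0b11011101, P3 = 0b11001010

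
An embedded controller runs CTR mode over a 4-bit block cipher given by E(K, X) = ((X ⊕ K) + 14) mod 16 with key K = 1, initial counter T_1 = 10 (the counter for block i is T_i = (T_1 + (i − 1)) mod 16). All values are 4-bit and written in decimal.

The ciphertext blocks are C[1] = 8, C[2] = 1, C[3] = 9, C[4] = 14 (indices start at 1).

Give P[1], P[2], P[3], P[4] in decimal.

CTR decryption: S_i = E(K, T_i) where T_i is the counter for block i; P_i = C_i ⊕ S_i.
P[1]: T = 10, S = E(K, T) = 9; 8 ⊕ 9 = 1.
P[2]: T = 11, S = E(K, T) = 8; 1 ⊕ 8 = 9.
P[3]: T = 12, S = E(K, T) = 11; 9 ⊕ 11 = 2.
P[4]: T = 13, S = E(K, T) = 10; 14 ⊕ 10 = 4.

P[1] = 1, P[2] = 9, P[3] = 2, P[4] = 4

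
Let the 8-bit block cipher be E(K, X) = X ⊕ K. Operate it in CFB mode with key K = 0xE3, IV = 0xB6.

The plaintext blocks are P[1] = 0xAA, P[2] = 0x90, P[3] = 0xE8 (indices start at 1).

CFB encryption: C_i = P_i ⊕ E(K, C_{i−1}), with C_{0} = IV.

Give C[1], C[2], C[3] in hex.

C[1]: E(K, 0xB6) = 0x55; 0xAA ⊕ 0x55 = 0xFF.
C[2]: E(K, 0xFF) = 0x1C; 0x90 ⊕ 0x1C = 0x8C.
C[3]: E(K, 0x8C) = 0x6F; 0xE8 ⊕ 0x6F = 0x87.

C[1] = 0xFF, C[2] = 0x8C, C[3] = 0x87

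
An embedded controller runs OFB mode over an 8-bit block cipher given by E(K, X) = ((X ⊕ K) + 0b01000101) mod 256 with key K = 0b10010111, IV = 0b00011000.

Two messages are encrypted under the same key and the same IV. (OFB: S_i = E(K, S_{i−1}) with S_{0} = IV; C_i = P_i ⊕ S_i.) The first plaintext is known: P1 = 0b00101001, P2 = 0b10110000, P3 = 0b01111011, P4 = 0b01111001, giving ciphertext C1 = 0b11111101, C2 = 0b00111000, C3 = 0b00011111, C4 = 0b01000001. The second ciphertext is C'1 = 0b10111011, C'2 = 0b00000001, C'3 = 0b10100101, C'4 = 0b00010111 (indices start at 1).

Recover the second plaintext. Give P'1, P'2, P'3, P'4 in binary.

P'1 = 0b01101111, P'2 = 0b10001001, P'3 = 0b11000001, P'4 = 0b00101111

In OFB with a reused IV, both messages share the same keystream S_i, so C_i ⊕ C'_i = P_i ⊕ P'_i and thus P'_i = P_i ⊕ C_i ⊕ C'_i.
P'1: 0b00101001 ⊕ 0b11111101 ⊕ 0b10111011 = 0b01101111.
P'2: 0b10110000 ⊕ 0b00111000 ⊕ 0b00000001 = 0b10001001.
P'3: 0b01111011 ⊕ 0b00011111 ⊕ 0b10100101 = 0b11000001.
P'4: 0b01111001 ⊕ 0b01000001 ⊕ 0b00010111 = 0b00101111.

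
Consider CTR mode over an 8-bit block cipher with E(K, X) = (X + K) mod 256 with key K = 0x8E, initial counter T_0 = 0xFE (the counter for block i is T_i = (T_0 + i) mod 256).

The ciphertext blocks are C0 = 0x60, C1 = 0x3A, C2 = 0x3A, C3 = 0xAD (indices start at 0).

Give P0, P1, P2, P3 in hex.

CTR decryption: S_i = E(K, T_i) where T_i is the counter for block i; P_i = C_i ⊕ S_i.
P0: T = 0xFE, S = E(K, T) = 0x8C; 0x60 ⊕ 0x8C = 0xEC.
P1: T = 0xFF, S = E(K, T) = 0x8D; 0x3A ⊕ 0x8D = 0xB7.
P2: T = 0x00, S = E(K, T) = 0x8E; 0x3A ⊕ 0x8E = 0xB4.
P3: T = 0x01, S = E(K, T) = 0x8F; 0xAD ⊕ 0x8F = 0x22.

P0 = 0xEC, P1 = 0xB7, P2 = 0xB4, P3 = 0x22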